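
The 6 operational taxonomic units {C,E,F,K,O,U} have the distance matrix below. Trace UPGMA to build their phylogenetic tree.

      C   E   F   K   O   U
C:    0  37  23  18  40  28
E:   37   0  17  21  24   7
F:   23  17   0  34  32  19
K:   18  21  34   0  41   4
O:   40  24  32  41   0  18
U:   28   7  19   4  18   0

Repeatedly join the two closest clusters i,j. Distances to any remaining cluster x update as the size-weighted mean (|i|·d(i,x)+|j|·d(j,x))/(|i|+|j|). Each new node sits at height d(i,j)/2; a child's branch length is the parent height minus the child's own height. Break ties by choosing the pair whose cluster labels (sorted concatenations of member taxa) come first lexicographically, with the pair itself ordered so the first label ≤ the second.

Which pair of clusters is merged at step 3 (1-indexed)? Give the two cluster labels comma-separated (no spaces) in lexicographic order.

1. join K+U (d=4) ⇒ KU; edges |K|=2, |U|=2
  updated: d(C,KU)=23, d(E,KU)=14, d(F,KU)=53/2, d(KU,O)=59/2
2. join E+KU (d=14) ⇒ EKU; edges |E|=7, |KU|=5
  updated: d(C,EKU)=83/3, d(EKU,F)=70/3, d(EKU,O)=83/3
3. join C+F (d=23) ⇒ CF; edges |C|=23/2, |F|=23/2
  updated: d(CF,EKU)=51/2, d(CF,O)=36
4. join CF+EKU (d=51/2) ⇒ CEFKU; edges |CF|=5/4, |EKU|=23/4
  updated: d(CEFKU,O)=31
5. join CEFKU+O (d=31) ⇒ CEFKOU; edges |CEFKU|=11/4, |O|=31/2
final tree: (((C:23/2,F:23/2):5/4,(E:7,(K:2,U:2):5):23/4):11/4,O:31/2)
total length: 257/4

C,F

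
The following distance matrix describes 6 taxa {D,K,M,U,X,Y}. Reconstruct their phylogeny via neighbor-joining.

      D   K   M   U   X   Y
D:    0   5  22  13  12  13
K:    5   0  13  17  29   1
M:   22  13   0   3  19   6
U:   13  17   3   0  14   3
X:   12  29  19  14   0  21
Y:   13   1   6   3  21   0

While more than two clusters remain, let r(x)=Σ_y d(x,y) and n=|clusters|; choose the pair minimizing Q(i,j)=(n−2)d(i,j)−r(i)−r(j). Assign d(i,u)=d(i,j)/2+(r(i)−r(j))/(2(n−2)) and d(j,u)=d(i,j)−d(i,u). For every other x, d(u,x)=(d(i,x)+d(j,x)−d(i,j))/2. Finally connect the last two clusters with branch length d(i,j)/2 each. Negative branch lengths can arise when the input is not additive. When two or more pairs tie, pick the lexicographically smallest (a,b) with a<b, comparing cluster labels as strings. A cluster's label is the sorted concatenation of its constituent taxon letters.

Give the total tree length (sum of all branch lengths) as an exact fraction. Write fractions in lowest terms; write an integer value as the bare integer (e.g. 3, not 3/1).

iteration 1: select D,X (d=12, Q=-112); attach at lengths (9/4, 39/4); label the merged cluster DX
  updated: d(DX,K)=11, d(DX,M)=29/2, d(DX,U)=15/2, d(DX,Y)=11
iteration 2: select K,Y (d=1, Q=-60); attach at lengths (4, -3); label the merged cluster KY
  updated: d(DX,KY)=21/2, d(KY,M)=9, d(KY,U)=19/2
iteration 3: select DX,KY (d=21/2, Q=-81/2); attach at lengths (49/8, 35/8); label the merged cluster DKXY
  updated: d(DKXY,M)=13/2, d(DKXY,U)=13/4
iteration 4: select DKXY,M (d=13/2, Q=-51/4); attach at lengths (27/8, 25/8); label the merged cluster DKMXY
  updated: d(DKMXY,U)=-1/8
iteration 5: select DKMXY,U (d=-1/8); attach at lengths (-1/16, -1/16); label the merged cluster DKMUXY
final tree: ((((D:9/4,X:39/4):49/8,(K:4,Y:-3):35/8):27/8,M:25/8):-1/16,U:-1/16)
total length: 239/8

239/8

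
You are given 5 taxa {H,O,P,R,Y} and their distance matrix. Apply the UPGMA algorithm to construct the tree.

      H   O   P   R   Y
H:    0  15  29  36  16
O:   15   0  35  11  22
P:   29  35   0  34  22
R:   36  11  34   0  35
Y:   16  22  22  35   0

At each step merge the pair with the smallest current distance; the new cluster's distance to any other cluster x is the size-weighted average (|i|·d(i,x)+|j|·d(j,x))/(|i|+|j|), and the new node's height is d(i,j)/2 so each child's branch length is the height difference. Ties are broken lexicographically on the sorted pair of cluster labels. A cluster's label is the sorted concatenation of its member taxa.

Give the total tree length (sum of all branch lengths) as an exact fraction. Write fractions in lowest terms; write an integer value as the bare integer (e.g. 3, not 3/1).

iteration 1: select O,R (d=11); attach at lengths (11/2, 11/2); label the merged cluster OR
  updated: d(H,OR)=51/2, d(OR,P)=69/2, d(OR,Y)=57/2
iteration 2: select H,Y (d=16); attach at lengths (8, 8); label the merged cluster HY
  updated: d(HY,OR)=27, d(HY,P)=51/2
iteration 3: select HY,P (d=51/2); attach at lengths (19/4, 51/4); label the merged cluster HPY
  updated: d(HPY,OR)=59/2
iteration 4: select HPY,OR (d=59/2); attach at lengths (2, 37/4); label the merged cluster HOPRY
final tree: (((H:8,Y:8):19/4,P:51/4):2,(O:11/2,R:11/2):37/4)
total length: 223/4

223/4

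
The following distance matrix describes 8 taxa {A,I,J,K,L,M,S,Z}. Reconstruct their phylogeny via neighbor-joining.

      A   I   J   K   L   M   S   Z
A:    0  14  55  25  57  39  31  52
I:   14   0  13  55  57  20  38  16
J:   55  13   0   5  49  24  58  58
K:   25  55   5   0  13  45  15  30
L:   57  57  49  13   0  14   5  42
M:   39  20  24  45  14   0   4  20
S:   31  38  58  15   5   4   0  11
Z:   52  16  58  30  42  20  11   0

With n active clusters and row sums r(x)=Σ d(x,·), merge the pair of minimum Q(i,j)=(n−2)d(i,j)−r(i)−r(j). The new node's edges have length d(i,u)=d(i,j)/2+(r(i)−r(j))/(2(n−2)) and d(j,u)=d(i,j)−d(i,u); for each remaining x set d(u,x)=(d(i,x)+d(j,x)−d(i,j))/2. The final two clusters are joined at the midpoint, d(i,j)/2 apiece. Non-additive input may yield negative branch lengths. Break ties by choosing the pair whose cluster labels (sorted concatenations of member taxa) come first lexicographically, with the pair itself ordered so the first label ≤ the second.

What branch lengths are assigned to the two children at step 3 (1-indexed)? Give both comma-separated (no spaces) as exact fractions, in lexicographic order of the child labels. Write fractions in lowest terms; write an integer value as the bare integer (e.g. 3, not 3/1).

step 1: merge (J,K) at d=5, Q=-420; branch lengths J→26/3, K→-11/3; new cluster JK
  updated: d(A,JK)=75/2, d(I,JK)=63/2, d(JK,L)=57/2, d(JK,M)=32, d(JK,S)=34, d(JK,Z)=83/2
step 2: merge (A,I) at d=14, Q=-337; branch lengths A→62/5, I→8/5; new cluster AI
  updated: d(AI,JK)=55/2, d(AI,L)=50, d(AI,M)=45/2, d(AI,S)=55/2, d(AI,Z)=27
step 3: merge (AI,JK) at d=55/2, Q=-208; branch lengths AI→101/8, JK→119/8; new cluster AIJK
  updated: d(AIJK,L)=51/2, d(AIJK,M)=27/2, d(AIJK,S)=17, d(AIJK,Z)=41/2
step 4: merge (AIJK,Z) at d=41/2, Q=-217/2; branch lengths AIJK→89/12, Z→157/12; new cluster AIJKZ
  updated: d(AIJKZ,L)=47/2, d(AIJKZ,M)=13/2, d(AIJKZ,S)=15/4
step 5: merge (AIJKZ,M) at d=13/2, Q=-181/4; branch lengths AIJKZ→89/16, M→15/16; new cluster AIJKMZ
  updated: d(AIJKMZ,L)=31/2, d(AIJKMZ,S)=5/8
step 6: merge (AIJKMZ,L) at d=31/2, Q=-169/8; branch lengths AIJKMZ→89/16, L→159/16; new cluster AIJKLMZ
  updated: d(AIJKLMZ,S)=-79/16
step 7: merge (AIJKLMZ,S) at d=-79/16; branch lengths AIJKLMZ→-79/32, S→-79/32; new cluster AIJKLMSZ
final tree: ((((((A:62/5,I:8/5):101/8,(J:26/3,K:-11/3):119/8):89/12,Z:157/12):89/16,M:15/16):89/16,L:159/16):-79/32,S:-79/32)
total length: 1345/16

101/8,119/8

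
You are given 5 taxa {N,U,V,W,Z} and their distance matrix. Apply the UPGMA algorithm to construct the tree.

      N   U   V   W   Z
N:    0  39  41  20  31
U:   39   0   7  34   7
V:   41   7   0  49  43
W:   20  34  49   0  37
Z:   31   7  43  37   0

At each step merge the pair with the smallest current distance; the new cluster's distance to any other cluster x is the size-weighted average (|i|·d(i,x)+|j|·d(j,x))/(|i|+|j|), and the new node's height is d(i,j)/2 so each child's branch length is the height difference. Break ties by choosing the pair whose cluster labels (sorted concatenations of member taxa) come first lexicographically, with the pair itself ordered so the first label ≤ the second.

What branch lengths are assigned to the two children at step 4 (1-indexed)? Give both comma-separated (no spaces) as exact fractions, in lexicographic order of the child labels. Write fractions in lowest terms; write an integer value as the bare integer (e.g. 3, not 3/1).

step 1: merge (U,V) at d=7; branch lengths U→7/2, V→7/2; new cluster UV
  updated: d(N,UV)=40, d(UV,W)=83/2, d(UV,Z)=25
step 2: merge (N,W) at d=20; branch lengths N→10, W→10; new cluster NW
  updated: d(NW,UV)=163/4, d(NW,Z)=34
step 3: merge (UV,Z) at d=25; branch lengths UV→9, Z→25/2; new cluster UVZ
  updated: d(NW,UVZ)=77/2
step 4: merge (NW,UVZ) at d=77/2; branch lengths NW→37/4, UVZ→27/4; new cluster NUVWZ
final tree: ((N:10,W:10):37/4,((U:7/2,V:7/2):9,Z:25/2):27/4)
total length: 129/2

37/4,27/4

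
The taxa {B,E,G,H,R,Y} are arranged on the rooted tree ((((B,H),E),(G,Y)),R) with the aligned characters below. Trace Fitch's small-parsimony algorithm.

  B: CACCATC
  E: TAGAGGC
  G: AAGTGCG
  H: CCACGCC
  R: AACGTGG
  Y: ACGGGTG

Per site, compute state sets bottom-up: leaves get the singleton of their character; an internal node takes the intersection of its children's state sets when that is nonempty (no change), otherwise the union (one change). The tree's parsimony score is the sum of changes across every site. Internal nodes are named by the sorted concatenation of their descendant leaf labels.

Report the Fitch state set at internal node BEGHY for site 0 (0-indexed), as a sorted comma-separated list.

[col 0] BH: children B:{C}, H:{C} ∩→ {C}; cost 0
[col 0] BEH: children BH:{C}, E:{T} ∪→ {C,T}; cost 1
[col 0] GY: children G:{A}, Y:{A} ∩→ {A}; cost 0
[col 0] BEGHY: children BEH:{C,T}, GY:{A} ∪→ {A,C,T}; cost 1
[col 0] BEGHRY: children BEGHY:{A,C,T}, R:{A} ∩→ {A}; cost 0
[col 1] BH: children B:{A}, H:{C} ∪→ {A,C}; cost 1
[col 1] BEH: children BH:{A,C}, E:{A} ∩→ {A}; cost 0
[col 1] GY: children G:{A}, Y:{C} ∪→ {A,C}; cost 1
[col 1] BEGHY: children BEH:{A}, GY:{A,C} ∩→ {A}; cost 0
[col 1] BEGHRY: children BEGHY:{A}, R:{A} ∩→ {A}; cost 0
[col 2] BH: children B:{C}, H:{A} ∪→ {A,C}; cost 1
[col 2] BEH: children BH:{A,C}, E:{G} ∪→ {A,C,G}; cost 1
[col 2] GY: children G:{G}, Y:{G} ∩→ {G}; cost 0
[col 2] BEGHY: children BEH:{A,C,G}, GY:{G} ∩→ {G}; cost 0
[col 2] BEGHRY: children BEGHY:{G}, R:{C} ∪→ {C,G}; cost 1
[col 3] BH: children B:{C}, H:{C} ∩→ {C}; cost 0
[col 3] BEH: children BH:{C}, E:{A} ∪→ {A,C}; cost 1
[col 3] GY: children G:{T}, Y:{G} ∪→ {G,T}; cost 1
[col 3] BEGHY: children BEH:{A,C}, GY:{G,T} ∪→ {A,C,G,T}; cost 1
[col 3] BEGHRY: children BEGHY:{A,C,G,T}, R:{G} ∩→ {G}; cost 0
[col 4] BH: children B:{A}, H:{G} ∪→ {A,G}; cost 1
[col 4] BEH: children BH:{A,G}, E:{G} ∩→ {G}; cost 0
[col 4] GY: children G:{G}, Y:{G} ∩→ {G}; cost 0
[col 4] BEGHY: children BEH:{G}, GY:{G} ∩→ {G}; cost 0
[col 4] BEGHRY: children BEGHY:{G}, R:{T} ∪→ {G,T}; cost 1
[col 5] BH: children B:{T}, H:{C} ∪→ {C,T}; cost 1
[col 5] BEH: children BH:{C,T}, E:{G} ∪→ {C,G,T}; cost 1
[col 5] GY: children G:{C}, Y:{T} ∪→ {C,T}; cost 1
[col 5] BEGHY: children BEH:{C,G,T}, GY:{C,T} ∩→ {C,T}; cost 0
[col 5] BEGHRY: children BEGHY:{C,T}, R:{G} ∪→ {C,G,T}; cost 1
[col 6] BH: children B:{C}, H:{C} ∩→ {C}; cost 0
[col 6] BEH: children BH:{C}, E:{C} ∩→ {C}; cost 0
[col 6] GY: children G:{G}, Y:{G} ∩→ {G}; cost 0
[col 6] BEGHY: children BEH:{C}, GY:{G} ∪→ {C,G}; cost 1
[col 6] BEGHRY: children BEGHY:{C,G}, R:{G} ∩→ {G}; cost 0
per-site changes: [2, 2, 3, 3, 2, 4, 1]; total = 17

A,C,T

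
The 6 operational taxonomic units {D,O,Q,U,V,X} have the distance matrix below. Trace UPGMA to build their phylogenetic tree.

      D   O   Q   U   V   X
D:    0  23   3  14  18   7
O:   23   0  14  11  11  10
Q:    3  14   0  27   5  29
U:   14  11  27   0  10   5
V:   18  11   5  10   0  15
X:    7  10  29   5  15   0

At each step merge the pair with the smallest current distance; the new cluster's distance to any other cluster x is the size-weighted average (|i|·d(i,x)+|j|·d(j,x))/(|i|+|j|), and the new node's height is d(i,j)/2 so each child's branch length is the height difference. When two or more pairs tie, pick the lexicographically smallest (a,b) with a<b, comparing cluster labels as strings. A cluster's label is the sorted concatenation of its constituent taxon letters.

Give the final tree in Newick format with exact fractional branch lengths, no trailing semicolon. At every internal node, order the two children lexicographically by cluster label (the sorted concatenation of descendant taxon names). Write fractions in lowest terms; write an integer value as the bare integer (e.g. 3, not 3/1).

1. join D+Q (d=3) ⇒ DQ; edges |D|=3/2, |Q|=3/2
  updated: d(DQ,O)=37/2, d(DQ,U)=41/2, d(DQ,V)=23/2, d(DQ,X)=18
2. join U+X (d=5) ⇒ UX; edges |U|=5/2, |X|=5/2
  updated: d(DQ,UX)=77/4, d(O,UX)=21/2, d(UX,V)=25/2
3. join O+UX (d=21/2) ⇒ OUX; edges |O|=21/4, |UX|=11/4
  updated: d(DQ,OUX)=19, d(OUX,V)=12
4. join DQ+V (d=23/2) ⇒ DQV; edges |DQ|=17/4, |V|=23/4
  updated: d(DQV,OUX)=50/3
5. join DQV+OUX (d=50/3) ⇒ DOQUVX; edges |DQV|=31/12, |OUX|=37/12
final tree: (((D:3/2,Q:3/2):17/4,V:23/4):31/12,(O:21/4,(U:5/2,X:5/2):11/4):37/12)
total length: 95/3

(((D:3/2,Q:3/2):17/4,V:23/4):31/12,(O:21/4,(U:5/2,X:5/2):11/4):37/12)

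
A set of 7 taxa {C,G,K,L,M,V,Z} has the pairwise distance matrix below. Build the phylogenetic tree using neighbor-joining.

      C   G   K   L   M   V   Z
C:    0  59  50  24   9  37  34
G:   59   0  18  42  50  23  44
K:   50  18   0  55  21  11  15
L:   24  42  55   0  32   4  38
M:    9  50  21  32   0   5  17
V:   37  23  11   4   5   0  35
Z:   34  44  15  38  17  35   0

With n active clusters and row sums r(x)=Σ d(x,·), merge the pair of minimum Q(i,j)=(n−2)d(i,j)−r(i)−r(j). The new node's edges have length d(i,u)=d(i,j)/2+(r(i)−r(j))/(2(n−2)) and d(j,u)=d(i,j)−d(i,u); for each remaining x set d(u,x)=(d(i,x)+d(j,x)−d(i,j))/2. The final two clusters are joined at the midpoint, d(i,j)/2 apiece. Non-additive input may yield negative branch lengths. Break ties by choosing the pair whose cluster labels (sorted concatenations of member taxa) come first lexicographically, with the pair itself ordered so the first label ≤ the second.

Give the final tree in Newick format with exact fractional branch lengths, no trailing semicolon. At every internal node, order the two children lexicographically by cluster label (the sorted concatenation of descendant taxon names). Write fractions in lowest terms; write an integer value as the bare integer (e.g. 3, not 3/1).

((((C:25/2,M:-7/2):129/16,(L:129/16,V:-65/16):159/16):127/16,(G:78/5,K:12/5):155/16):173/32,Z:173/32)

step 1: merge (G,K) at d=18, Q=-316; branch lengths G→78/5, K→12/5; new cluster GK
  updated: d(C,GK)=91/2, d(GK,L)=79/2, d(GK,M)=53/2, d(GK,V)=8, d(GK,Z)=41/2
step 2: merge (L,V) at d=4, Q=-421/2; branch lengths L→129/16, V→-65/16; new cluster LV
  updated: d(C,LV)=57/2, d(GK,LV)=87/4, d(LV,M)=33/2, d(LV,Z)=69/2
step 3: merge (C,M) at d=9, Q=-159; branch lengths C→25/2, M→-7/2; new cluster CM
  updated: d(CM,GK)=63/2, d(CM,LV)=18, d(CM,Z)=21
step 4: merge (CM,LV) at d=18, Q=-435/4; branch lengths CM→129/16, LV→159/16; new cluster CLMV
  updated: d(CLMV,GK)=141/8, d(CLMV,Z)=75/4
step 5: merge (CLMV,GK) at d=141/8, Q=-455/8; branch lengths CLMV→127/16, GK→155/16; new cluster CGKLMV
  updated: d(CGKLMV,Z)=173/16
step 6: merge (CGKLMV,Z) at d=173/16; branch lengths CGKLMV→173/32, Z→173/32; new cluster CGKLMVZ
final tree: ((((C:25/2,M:-7/2):129/16,(L:129/16,V:-65/16):159/16):127/16,(G:78/5,K:12/5):155/16):173/32,Z:173/32)
total length: 1239/16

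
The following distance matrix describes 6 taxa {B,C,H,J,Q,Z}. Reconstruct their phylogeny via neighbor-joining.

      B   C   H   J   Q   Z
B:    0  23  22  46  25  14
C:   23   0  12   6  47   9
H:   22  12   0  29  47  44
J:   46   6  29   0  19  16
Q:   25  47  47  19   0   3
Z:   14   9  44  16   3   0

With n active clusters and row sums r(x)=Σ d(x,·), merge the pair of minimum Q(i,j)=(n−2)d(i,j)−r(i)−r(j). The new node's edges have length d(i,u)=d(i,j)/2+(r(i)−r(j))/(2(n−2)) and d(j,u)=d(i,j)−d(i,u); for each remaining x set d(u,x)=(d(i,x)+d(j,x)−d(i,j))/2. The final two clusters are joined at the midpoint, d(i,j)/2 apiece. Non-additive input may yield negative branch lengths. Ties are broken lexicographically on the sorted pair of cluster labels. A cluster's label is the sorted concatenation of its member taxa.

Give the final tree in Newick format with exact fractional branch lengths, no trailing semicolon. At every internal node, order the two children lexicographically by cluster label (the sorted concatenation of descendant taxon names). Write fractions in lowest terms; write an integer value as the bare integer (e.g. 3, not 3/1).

step 1: merge (Q,Z) at d=3, Q=-215; branch lengths Q→67/8, Z→-43/8; new cluster QZ
  updated: d(B,QZ)=18, d(C,QZ)=53/2, d(H,QZ)=44, d(J,QZ)=16
step 2: merge (B,QZ) at d=18, Q=-319/2; branch lengths B→39/4, QZ→33/4; new cluster BQZ
  updated: d(BQZ,C)=63/4, d(BQZ,H)=24, d(BQZ,J)=22
step 3: merge (BQZ,H) at d=24, Q=-315/4; branch lengths BQZ→179/16, H→205/16; new cluster BHQZ
  updated: d(BHQZ,C)=15/8, d(BHQZ,J)=27/2
step 4: merge (BHQZ,C) at d=15/8, Q=-171/8; branch lengths BHQZ→75/16, C→-45/16; new cluster BCHQZ
  updated: d(BCHQZ,J)=141/16
step 5: merge (BCHQZ,J) at d=141/16; branch lengths BCHQZ→141/32, J→141/32; new cluster BCHJQZ
final tree: ((((B:39/4,(Q:67/8,Z:-43/8):33/4):179/16,H:205/16):75/16,C:-45/16):141/32,J:141/32)
total length: 891/16

((((B:39/4,(Q:67/8,Z:-43/8):33/4):179/16,H:205/16):75/16,C:-45/16):141/32,J:141/32)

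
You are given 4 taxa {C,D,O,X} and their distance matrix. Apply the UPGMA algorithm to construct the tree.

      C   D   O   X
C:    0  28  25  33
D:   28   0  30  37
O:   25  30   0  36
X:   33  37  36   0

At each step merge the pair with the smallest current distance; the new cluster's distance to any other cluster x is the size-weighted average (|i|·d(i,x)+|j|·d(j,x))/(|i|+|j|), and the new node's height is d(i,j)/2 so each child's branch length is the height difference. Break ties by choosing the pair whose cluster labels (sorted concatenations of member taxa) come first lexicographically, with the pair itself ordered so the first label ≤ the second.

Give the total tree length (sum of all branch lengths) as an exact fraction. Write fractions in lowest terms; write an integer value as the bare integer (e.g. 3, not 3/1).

step 1: merge (C,O) at d=25; branch lengths C→25/2, O→25/2; new cluster CO
  updated: d(CO,D)=29, d(CO,X)=69/2
step 2: merge (CO,D) at d=29; branch lengths CO→2, D→29/2; new cluster CDO
  updated: d(CDO,X)=106/3
step 3: merge (CDO,X) at d=106/3; branch lengths CDO→19/6, X→53/3; new cluster CDOX
final tree: (((C:25/2,O:25/2):2,D:29/2):19/6,X:53/3)
total length: 187/3

187/3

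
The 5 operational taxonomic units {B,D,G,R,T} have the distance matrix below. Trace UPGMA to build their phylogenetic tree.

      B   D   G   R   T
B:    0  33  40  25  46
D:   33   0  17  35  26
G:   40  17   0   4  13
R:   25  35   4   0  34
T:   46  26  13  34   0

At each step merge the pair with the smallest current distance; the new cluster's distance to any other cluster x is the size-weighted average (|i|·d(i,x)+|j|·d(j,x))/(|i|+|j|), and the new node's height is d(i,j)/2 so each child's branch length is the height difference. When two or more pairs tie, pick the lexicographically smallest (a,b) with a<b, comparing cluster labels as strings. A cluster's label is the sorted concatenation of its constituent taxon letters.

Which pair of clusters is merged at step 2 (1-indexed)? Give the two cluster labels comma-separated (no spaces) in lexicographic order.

GR,T

step 1: merge (G,R) at d=4; branch lengths G→2, R→2; new cluster GR
  updated: d(B,GR)=65/2, d(D,GR)=26, d(GR,T)=47/2
step 2: merge (GR,T) at d=47/2; branch lengths GR→39/4, T→47/4; new cluster GRT
  updated: d(B,GRT)=37, d(D,GRT)=26
step 3: merge (D,GRT) at d=26; branch lengths D→13, GRT→5/4; new cluster DGRT
  updated: d(B,DGRT)=36
step 4: merge (B,DGRT) at d=36; branch lengths B→18, DGRT→5; new cluster BDGRT
final tree: (B:18,(D:13,((G:2,R:2):39/4,T:47/4):5/4):5)
total length: 251/4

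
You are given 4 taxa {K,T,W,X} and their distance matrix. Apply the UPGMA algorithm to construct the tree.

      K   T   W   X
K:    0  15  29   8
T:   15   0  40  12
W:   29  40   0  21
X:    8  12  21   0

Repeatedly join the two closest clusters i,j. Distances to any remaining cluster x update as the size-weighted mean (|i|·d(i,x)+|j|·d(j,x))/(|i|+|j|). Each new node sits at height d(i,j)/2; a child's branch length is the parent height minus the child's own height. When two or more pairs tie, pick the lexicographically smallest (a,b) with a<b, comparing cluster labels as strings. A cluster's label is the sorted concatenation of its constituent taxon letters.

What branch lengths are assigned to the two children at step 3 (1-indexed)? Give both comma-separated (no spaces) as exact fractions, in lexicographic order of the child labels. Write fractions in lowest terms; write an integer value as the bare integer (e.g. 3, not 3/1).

33/4,15

step 1: merge (K,X) at d=8; branch lengths K→4, X→4; new cluster KX
  updated: d(KX,T)=27/2, d(KX,W)=25
step 2: merge (KX,T) at d=27/2; branch lengths KX→11/4, T→27/4; new cluster KTX
  updated: d(KTX,W)=30
step 3: merge (KTX,W) at d=30; branch lengths KTX→33/4, W→15; new cluster KTWX
final tree: (((K:4,X:4):11/4,T:27/4):33/4,W:15)
total length: 163/4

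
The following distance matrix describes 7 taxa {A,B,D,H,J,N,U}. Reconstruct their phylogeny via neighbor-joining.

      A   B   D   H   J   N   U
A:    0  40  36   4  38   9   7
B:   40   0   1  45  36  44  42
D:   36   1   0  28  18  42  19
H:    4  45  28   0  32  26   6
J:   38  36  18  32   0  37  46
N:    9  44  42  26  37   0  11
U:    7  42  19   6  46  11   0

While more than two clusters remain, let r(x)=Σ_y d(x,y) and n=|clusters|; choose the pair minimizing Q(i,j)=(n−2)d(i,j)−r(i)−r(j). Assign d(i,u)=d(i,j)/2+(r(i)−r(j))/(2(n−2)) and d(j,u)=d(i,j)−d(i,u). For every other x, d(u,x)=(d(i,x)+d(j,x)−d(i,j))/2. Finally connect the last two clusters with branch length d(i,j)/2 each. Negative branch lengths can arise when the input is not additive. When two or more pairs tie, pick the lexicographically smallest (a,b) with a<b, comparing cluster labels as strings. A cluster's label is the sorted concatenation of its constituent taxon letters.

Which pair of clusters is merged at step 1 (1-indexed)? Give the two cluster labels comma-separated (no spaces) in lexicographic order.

B,D

step 1: merge (B,D) at d=1, Q=-347; branch lengths B→69/10, D→-59/10; new cluster BD
  updated: d(A,BD)=75/2, d(BD,H)=36, d(BD,J)=53/2, d(BD,N)=85/2, d(BD,U)=30
step 2: merge (BD,J) at d=53/2, Q=-246; branch lengths BD→99/8, J→113/8; new cluster BDJ
  updated: d(A,BDJ)=49/2, d(BDJ,H)=83/4, d(BDJ,N)=53/2, d(BDJ,U)=99/4
step 3: merge (BDJ,H) at d=83/4, Q=-91; branch lengths BDJ→17, H→15/4; new cluster BDHJ
  updated: d(A,BDHJ)=31/8, d(BDHJ,N)=127/8, d(BDHJ,U)=5
step 4: merge (A,N) at d=9, Q=-151/4; branch lengths A→1/2, N→17/2; new cluster AN
  updated: d(AN,BDHJ)=43/8, d(AN,U)=9/2
step 5: merge (AN,BDHJ) at d=43/8, Q=-119/8; branch lengths AN→39/16, BDHJ→47/16; new cluster ABDHJN
  updated: d(ABDHJN,U)=33/16
step 6: merge (ABDHJN,U) at d=33/16; branch lengths ABDHJN→33/32, U→33/32; new cluster ABDHJNU
final tree: (((A:1/2,N:17/2):39/16,(((B:69/10,D:-59/10):99/8,J:113/8):17,H:15/4):47/16):33/32,U:33/32)
total length: 1035/16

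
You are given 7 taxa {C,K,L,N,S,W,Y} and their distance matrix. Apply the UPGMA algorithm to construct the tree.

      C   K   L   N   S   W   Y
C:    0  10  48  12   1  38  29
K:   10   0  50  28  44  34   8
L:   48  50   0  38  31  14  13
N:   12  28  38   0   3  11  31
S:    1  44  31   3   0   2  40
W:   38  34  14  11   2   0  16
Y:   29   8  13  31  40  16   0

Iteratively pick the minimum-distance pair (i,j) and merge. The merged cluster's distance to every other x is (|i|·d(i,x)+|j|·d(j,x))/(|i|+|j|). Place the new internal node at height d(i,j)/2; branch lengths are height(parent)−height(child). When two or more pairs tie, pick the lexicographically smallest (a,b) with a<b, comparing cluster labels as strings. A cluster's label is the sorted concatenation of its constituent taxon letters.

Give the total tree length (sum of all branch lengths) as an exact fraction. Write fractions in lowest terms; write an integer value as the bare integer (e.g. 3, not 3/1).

235/4

iteration 1: select C,S (d=1); attach at lengths (1/2, 1/2); label the merged cluster CS
  updated: d(CS,K)=27, d(CS,L)=79/2, d(CS,N)=15/2, d(CS,W)=20, d(CS,Y)=69/2
iteration 2: select CS,N (d=15/2); attach at lengths (13/4, 15/4); label the merged cluster CNS
  updated: d(CNS,K)=82/3, d(CNS,L)=39, d(CNS,W)=17, d(CNS,Y)=100/3
iteration 3: select K,Y (d=8); attach at lengths (4, 4); label the merged cluster KY
  updated: d(CNS,KY)=91/3, d(KY,L)=63/2, d(KY,W)=25
iteration 4: select L,W (d=14); attach at lengths (7, 7); label the merged cluster LW
  updated: d(CNS,LW)=28, d(KY,LW)=113/4
iteration 5: select CNS,LW (d=28); attach at lengths (41/4, 7); label the merged cluster CLNSW
  updated: d(CLNSW,KY)=59/2
iteration 6: select CLNSW,KY (d=59/2); attach at lengths (3/4, 43/4); label the merged cluster CKLNSWY
final tree: ((((C:1/2,S:1/2):13/4,N:15/4):41/4,(L:7,W:7):7):3/4,(K:4,Y:4):43/4)
total length: 235/4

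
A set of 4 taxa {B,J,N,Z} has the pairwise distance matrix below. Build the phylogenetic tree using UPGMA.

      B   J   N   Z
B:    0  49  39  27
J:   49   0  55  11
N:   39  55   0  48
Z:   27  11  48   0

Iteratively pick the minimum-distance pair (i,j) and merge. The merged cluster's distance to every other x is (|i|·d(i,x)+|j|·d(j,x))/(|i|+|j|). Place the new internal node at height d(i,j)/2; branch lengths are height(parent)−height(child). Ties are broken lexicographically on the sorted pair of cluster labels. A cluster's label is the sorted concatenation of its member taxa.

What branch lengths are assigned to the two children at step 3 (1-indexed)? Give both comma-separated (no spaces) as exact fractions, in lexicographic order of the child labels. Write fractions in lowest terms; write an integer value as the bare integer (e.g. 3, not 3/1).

14/3,71/3

iteration 1: select J,Z (d=11); attach at lengths (11/2, 11/2); label the merged cluster JZ
  updated: d(B,JZ)=38, d(JZ,N)=103/2
iteration 2: select B,JZ (d=38); attach at lengths (19, 27/2); label the merged cluster BJZ
  updated: d(BJZ,N)=142/3
iteration 3: select BJZ,N (d=142/3); attach at lengths (14/3, 71/3); label the merged cluster BJNZ
final tree: ((B:19,(J:11/2,Z:11/2):27/2):14/3,N:71/3)
total length: 431/6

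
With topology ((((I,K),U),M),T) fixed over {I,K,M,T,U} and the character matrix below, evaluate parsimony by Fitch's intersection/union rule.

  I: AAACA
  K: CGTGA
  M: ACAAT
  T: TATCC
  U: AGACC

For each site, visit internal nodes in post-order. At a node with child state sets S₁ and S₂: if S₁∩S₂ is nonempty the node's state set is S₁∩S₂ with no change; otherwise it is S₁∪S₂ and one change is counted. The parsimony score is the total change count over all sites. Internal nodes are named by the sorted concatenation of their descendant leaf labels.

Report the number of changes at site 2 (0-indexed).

[col 0] IK: children I:{A}, K:{C} ∪→ {A,C}; cost 1
[col 0] IKU: children IK:{A,C}, U:{A} ∩→ {A}; cost 0
[col 0] IKMU: children IKU:{A}, M:{A} ∩→ {A}; cost 0
[col 0] IKMTU: children IKMU:{A}, T:{T} ∪→ {A,T}; cost 1
[col 1] IK: children I:{A}, K:{G} ∪→ {A,G}; cost 1
[col 1] IKU: children IK:{A,G}, U:{G} ∩→ {G}; cost 0
[col 1] IKMU: children IKU:{G}, M:{C} ∪→ {C,G}; cost 1
[col 1] IKMTU: children IKMU:{C,G}, T:{A} ∪→ {A,C,G}; cost 1
[col 2] IK: children I:{A}, K:{T} ∪→ {A,T}; cost 1
[col 2] IKU: children IK:{A,T}, U:{A} ∩→ {A}; cost 0
[col 2] IKMU: children IKU:{A}, M:{A} ∩→ {A}; cost 0
[col 2] IKMTU: children IKMU:{A}, T:{T} ∪→ {A,T}; cost 1
[col 3] IK: children I:{C}, K:{G} ∪→ {C,G}; cost 1
[col 3] IKU: children IK:{C,G}, U:{C} ∩→ {C}; cost 0
[col 3] IKMU: children IKU:{C}, M:{A} ∪→ {A,C}; cost 1
[col 3] IKMTU: children IKMU:{A,C}, T:{C} ∩→ {C}; cost 0
[col 4] IK: children I:{A}, K:{A} ∩→ {A}; cost 0
[col 4] IKU: children IK:{A}, U:{C} ∪→ {A,C}; cost 1
[col 4] IKMU: children IKU:{A,C}, M:{T} ∪→ {A,C,T}; cost 1
[col 4] IKMTU: children IKMU:{A,C,T}, T:{C} ∩→ {C}; cost 0
per-site changes: [2, 3, 2, 2, 2]; total = 11

2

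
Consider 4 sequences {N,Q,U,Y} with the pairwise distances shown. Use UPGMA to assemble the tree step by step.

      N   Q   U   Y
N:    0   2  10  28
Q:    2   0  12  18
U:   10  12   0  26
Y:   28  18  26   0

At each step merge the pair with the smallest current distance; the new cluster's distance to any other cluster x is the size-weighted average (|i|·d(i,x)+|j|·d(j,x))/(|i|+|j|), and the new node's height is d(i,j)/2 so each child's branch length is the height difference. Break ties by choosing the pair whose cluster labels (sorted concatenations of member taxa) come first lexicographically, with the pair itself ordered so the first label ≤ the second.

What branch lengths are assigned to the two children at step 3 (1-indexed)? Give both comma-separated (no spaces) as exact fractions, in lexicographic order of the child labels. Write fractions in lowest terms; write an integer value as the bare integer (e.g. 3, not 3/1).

1. join N+Q (d=2) ⇒ NQ; edges |N|=1, |Q|=1
  updated: d(NQ,U)=11, d(NQ,Y)=23
2. join NQ+U (d=11) ⇒ NQU; edges |NQ|=9/2, |U|=11/2
  updated: d(NQU,Y)=24
3. join NQU+Y (d=24) ⇒ NQUY; edges |NQU|=13/2, |Y|=12
final tree: (((N:1,Q:1):9/2,U:11/2):13/2,Y:12)
total length: 61/2

13/2,12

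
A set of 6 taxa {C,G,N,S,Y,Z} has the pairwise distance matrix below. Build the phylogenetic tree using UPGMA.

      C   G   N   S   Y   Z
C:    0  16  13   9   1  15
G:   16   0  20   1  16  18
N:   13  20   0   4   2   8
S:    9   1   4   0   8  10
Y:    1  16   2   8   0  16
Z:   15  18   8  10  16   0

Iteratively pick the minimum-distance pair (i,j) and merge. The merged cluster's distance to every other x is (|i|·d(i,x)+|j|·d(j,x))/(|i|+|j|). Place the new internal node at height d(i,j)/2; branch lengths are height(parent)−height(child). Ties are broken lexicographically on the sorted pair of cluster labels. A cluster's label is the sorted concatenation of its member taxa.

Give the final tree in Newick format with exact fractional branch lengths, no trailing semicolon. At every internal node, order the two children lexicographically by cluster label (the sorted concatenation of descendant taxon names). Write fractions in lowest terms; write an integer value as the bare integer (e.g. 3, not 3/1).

((((C:1/2,Y:1/2):13/4,N:15/4):7/3,(G:1/2,S:1/2):67/12):37/60,Z:67/10)

iteration 1: select C,Y (d=1); attach at lengths (1/2, 1/2); label the merged cluster CY
  updated: d(CY,G)=16, d(CY,N)=15/2, d(CY,S)=17/2, d(CY,Z)=31/2
iteration 2: select G,S (d=1); attach at lengths (1/2, 1/2); label the merged cluster GS
  updated: d(CY,GS)=49/4, d(GS,N)=12, d(GS,Z)=14
iteration 3: select CY,N (d=15/2); attach at lengths (13/4, 15/4); label the merged cluster CNY
  updated: d(CNY,GS)=73/6, d(CNY,Z)=13
iteration 4: select CNY,GS (d=73/6); attach at lengths (7/3, 67/12); label the merged cluster CGNSY
  updated: d(CGNSY,Z)=67/5
iteration 5: select CGNSY,Z (d=67/5); attach at lengths (37/60, 67/10); label the merged cluster CGNSYZ
final tree: ((((C:1/2,Y:1/2):13/4,N:15/4):7/3,(G:1/2,S:1/2):67/12):37/60,Z:67/10)
total length: 727/30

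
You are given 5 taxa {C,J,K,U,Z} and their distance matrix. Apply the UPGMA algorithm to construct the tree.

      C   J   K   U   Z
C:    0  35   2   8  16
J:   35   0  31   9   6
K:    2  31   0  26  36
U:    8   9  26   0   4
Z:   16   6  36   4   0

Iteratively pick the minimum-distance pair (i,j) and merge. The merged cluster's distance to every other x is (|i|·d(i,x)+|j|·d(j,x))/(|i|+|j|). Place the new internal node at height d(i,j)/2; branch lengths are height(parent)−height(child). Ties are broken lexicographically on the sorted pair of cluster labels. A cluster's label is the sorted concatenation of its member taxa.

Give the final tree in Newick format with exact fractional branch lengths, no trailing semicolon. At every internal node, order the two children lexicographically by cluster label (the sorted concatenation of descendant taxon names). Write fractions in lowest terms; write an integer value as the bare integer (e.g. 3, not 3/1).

((C:1,K:1):35/3,(J:15/4,(U:2,Z:2):7/4):107/12)

step 1: merge (C,K) at d=2; branch lengths C→1, K→1; new cluster CK
  updated: d(CK,J)=33, d(CK,U)=17, d(CK,Z)=26
step 2: merge (U,Z) at d=4; branch lengths U→2, Z→2; new cluster UZ
  updated: d(CK,UZ)=43/2, d(J,UZ)=15/2
step 3: merge (J,UZ) at d=15/2; branch lengths J→15/4, UZ→7/4; new cluster JUZ
  updated: d(CK,JUZ)=76/3
step 4: merge (CK,JUZ) at d=76/3; branch lengths CK→35/3, JUZ→107/12; new cluster CJKUZ
final tree: ((C:1,K:1):35/3,(J:15/4,(U:2,Z:2):7/4):107/12)
total length: 385/12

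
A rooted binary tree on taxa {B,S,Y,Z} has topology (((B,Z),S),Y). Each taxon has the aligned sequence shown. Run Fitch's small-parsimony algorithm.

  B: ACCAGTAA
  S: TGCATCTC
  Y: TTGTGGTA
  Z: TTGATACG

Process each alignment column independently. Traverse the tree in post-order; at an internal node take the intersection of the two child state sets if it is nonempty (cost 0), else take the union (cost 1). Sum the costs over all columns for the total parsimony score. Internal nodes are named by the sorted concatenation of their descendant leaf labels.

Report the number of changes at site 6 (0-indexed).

site 0, node BZ: B={A} ∪ Z={T} → {A,T} (+1)
site 0, node BSZ: BZ={A,T} ∩ S={T} → {T} (+0)
site 0, node BSYZ: BSZ={T} ∩ Y={T} → {T} (+0)
site 1, node BZ: B={C} ∪ Z={T} → {C,T} (+1)
site 1, node BSZ: BZ={C,T} ∪ S={G} → {C,G,T} (+1)
site 1, node BSYZ: BSZ={C,G,T} ∩ Y={T} → {T} (+0)
site 2, node BZ: B={C} ∪ Z={G} → {C,G} (+1)
site 2, node BSZ: BZ={C,G} ∩ S={C} → {C} (+0)
site 2, node BSYZ: BSZ={C} ∪ Y={G} → {C,G} (+1)
site 3, node BZ: B={A} ∩ Z={A} → {A} (+0)
site 3, node BSZ: BZ={A} ∩ S={A} → {A} (+0)
site 3, node BSYZ: BSZ={A} ∪ Y={T} → {A,T} (+1)
site 4, node BZ: B={G} ∪ Z={T} → {G,T} (+1)
site 4, node BSZ: BZ={G,T} ∩ S={T} → {T} (+0)
site 4, node BSYZ: BSZ={T} ∪ Y={G} → {G,T} (+1)
site 5, node BZ: B={T} ∪ Z={A} → {A,T} (+1)
site 5, node BSZ: BZ={A,T} ∪ S={C} → {A,C,T} (+1)
site 5, node BSYZ: BSZ={A,C,T} ∪ Y={G} → {A,C,G,T} (+1)
site 6, node BZ: B={A} ∪ Z={C} → {A,C} (+1)
site 6, node BSZ: BZ={A,C} ∪ S={T} → {A,C,T} (+1)
site 6, node BSYZ: BSZ={A,C,T} ∩ Y={T} → {T} (+0)
site 7, node BZ: B={A} ∪ Z={G} → {A,G} (+1)
site 7, node BSZ: BZ={A,G} ∪ S={C} → {A,C,G} (+1)
site 7, node BSYZ: BSZ={A,C,G} ∩ Y={A} → {A} (+0)
per-site changes: [1, 2, 2, 1, 2, 3, 2, 2]; total = 15

2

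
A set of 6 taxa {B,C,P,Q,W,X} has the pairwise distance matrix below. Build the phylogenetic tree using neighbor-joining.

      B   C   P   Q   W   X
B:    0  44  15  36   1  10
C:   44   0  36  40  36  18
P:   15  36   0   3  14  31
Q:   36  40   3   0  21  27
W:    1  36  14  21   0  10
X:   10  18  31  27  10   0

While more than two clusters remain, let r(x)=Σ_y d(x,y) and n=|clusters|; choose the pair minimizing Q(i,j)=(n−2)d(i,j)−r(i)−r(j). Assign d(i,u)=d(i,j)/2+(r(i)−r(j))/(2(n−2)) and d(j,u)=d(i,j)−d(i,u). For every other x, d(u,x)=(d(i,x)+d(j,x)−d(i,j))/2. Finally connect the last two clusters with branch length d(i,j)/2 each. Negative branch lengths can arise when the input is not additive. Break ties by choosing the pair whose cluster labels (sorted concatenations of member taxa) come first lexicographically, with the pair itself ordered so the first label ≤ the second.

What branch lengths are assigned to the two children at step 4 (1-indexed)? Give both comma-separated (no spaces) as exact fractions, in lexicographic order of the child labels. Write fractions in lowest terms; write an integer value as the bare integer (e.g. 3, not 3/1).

iteration 1: select P,Q (d=3, Q=-214); attach at lengths (-2, 5); label the merged cluster PQ
  updated: d(B,PQ)=24, d(C,PQ)=73/2, d(PQ,W)=16, d(PQ,X)=55/2
iteration 2: select C,X (d=18, Q=-146); attach at lengths (41/2, -5/2); label the merged cluster CX
  updated: d(B,CX)=18, d(CX,PQ)=23, d(CX,W)=14
iteration 3: select B,W (d=1, Q=-72); attach at lengths (7/2, -5/2); label the merged cluster BW
  updated: d(BW,CX)=31/2, d(BW,PQ)=39/2
iteration 4: select BW,CX (d=31/2, Q=-58); attach at lengths (6, 19/2); label the merged cluster BCWX
  updated: d(BCWX,PQ)=27/2
iteration 5: select BCWX,PQ (d=27/2); attach at lengths (27/4, 27/4); label the merged cluster BCPQWX
final tree: (((B:7/2,W:-5/2):6,(C:41/2,X:-5/2):19/2):27/4,(P:-2,Q:5):27/4)
total length: 51

6,19/2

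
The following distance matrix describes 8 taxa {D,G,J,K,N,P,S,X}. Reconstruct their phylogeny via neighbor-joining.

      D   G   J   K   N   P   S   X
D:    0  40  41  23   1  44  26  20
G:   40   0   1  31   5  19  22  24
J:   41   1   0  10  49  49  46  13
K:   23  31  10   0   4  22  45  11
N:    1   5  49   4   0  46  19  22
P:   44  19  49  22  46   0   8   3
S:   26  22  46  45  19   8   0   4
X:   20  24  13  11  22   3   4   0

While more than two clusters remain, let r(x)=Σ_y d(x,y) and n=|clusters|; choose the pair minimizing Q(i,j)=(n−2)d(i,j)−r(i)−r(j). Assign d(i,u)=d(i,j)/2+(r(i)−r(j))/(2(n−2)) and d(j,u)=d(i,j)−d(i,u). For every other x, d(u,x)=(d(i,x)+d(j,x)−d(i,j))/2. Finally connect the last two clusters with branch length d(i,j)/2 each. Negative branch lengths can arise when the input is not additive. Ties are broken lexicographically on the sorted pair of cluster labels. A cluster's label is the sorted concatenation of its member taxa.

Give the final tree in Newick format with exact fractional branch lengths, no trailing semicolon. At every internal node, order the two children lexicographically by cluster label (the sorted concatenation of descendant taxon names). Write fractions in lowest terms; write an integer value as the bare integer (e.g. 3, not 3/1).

iteration 1: select G,J (d=1, Q=-345); attach at lengths (-61/12, 73/12); label the merged cluster GJ
  updated: d(D,GJ)=40, d(GJ,K)=20, d(GJ,N)=53/2, d(GJ,P)=67/2, d(GJ,S)=67/2, d(GJ,X)=18
iteration 2: select D,N (d=1, Q=-535/2); attach at lengths (81/20, -61/20); label the merged cluster DN
  updated: d(DN,GJ)=131/4, d(DN,K)=13, d(DN,P)=89/2, d(DN,S)=22, d(DN,X)=41/2
iteration 3: select DN,K (d=13, Q=-767/4); attach at lengths (295/32, 121/32); label the merged cluster DKN
  updated: d(DKN,GJ)=159/8, d(DKN,P)=107/4, d(DKN,S)=27, d(DKN,X)=37/4
iteration 4: select DKN,GJ (d=159/8, Q=-1025/8); attach at lengths (301/48, 653/48); label the merged cluster DGJKN
  updated: d(DGJKN,P)=323/16, d(DGJKN,S)=325/16, d(DGJKN,X)=59/16
iteration 5: select DGJKN,X (d=59/16, Q=-95/2); attach at lengths (327/32, -209/32); label the merged cluster DGJKNX
  updated: d(DGJKNX,P)=39/4, d(DGJKNX,S)=165/16
iteration 6: select DGJKNX,P (d=39/4, Q=-449/16); attach at lengths (193/32, 119/32); label the merged cluster DGJKNPX
  updated: d(DGJKNPX,S)=137/32
iteration 7: select DGJKNPX,S (d=137/32); attach at lengths (137/64, 137/64); label the merged cluster DGJKNPSX
final tree: ((((((D:81/20,N:-61/20):295/32,K:121/32):301/48,(G:-61/12,J:73/12):653/48):327/32,X:-209/32):193/32,P:119/32):137/64,S:137/64)
total length: 1683/32

((((((D:81/20,N:-61/20):295/32,K:121/32):301/48,(G:-61/12,J:73/12):653/48):327/32,X:-209/32):193/32,P:119/32):137/64,S:137/64)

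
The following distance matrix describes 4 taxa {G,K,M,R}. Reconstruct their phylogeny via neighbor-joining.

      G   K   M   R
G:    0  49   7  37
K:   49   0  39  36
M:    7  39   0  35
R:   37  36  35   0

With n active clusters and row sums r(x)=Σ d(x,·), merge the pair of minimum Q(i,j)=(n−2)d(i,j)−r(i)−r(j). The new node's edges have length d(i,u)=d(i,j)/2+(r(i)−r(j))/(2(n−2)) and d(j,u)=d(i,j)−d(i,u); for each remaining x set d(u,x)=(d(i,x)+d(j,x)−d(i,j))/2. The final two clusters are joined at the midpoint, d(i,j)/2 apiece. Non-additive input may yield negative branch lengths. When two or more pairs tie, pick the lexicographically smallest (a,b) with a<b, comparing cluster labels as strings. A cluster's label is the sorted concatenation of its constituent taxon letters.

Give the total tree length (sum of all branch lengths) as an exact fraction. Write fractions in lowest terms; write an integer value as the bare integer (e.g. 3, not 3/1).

step 1: merge (G,M) at d=7, Q=-160; branch lengths G→13/2, M→1/2; new cluster GM
  updated: d(GM,K)=81/2, d(GM,R)=65/2
step 2: merge (GM,K) at d=81/2, Q=-109; branch lengths GM→37/2, K→22; new cluster GKM
  updated: d(GKM,R)=14
step 3: merge (GKM,R) at d=14; branch lengths GKM→7, R→7; new cluster GKMR
final tree: (((G:13/2,M:1/2):37/2,K:22):7,R:7)
total length: 123/2

123/2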